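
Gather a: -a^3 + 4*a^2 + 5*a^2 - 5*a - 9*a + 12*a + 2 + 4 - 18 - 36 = -a^3 + 9*a^2 - 2*a - 48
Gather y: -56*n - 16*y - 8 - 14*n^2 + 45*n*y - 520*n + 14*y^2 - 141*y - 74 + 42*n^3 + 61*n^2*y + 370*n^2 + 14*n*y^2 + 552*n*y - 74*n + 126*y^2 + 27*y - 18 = 42*n^3 + 356*n^2 - 650*n + y^2*(14*n + 140) + y*(61*n^2 + 597*n - 130) - 100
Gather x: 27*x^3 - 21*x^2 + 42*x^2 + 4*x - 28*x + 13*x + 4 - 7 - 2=27*x^3 + 21*x^2 - 11*x - 5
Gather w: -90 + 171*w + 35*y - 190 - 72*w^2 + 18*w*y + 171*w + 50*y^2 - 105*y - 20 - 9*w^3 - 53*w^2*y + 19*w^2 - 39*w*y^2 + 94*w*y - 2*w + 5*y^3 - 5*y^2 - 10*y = -9*w^3 + w^2*(-53*y - 53) + w*(-39*y^2 + 112*y + 340) + 5*y^3 + 45*y^2 - 80*y - 300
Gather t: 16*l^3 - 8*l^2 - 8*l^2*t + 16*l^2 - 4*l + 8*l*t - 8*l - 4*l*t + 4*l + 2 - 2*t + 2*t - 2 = 16*l^3 + 8*l^2 - 8*l + t*(-8*l^2 + 4*l)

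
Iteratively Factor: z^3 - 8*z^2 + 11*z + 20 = (z - 5)*(z^2 - 3*z - 4) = (z - 5)*(z - 4)*(z + 1)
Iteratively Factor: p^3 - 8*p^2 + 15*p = (p)*(p^2 - 8*p + 15) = p*(p - 3)*(p - 5)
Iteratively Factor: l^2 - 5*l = (l - 5)*(l)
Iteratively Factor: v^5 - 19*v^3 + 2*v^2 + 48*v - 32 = (v + 4)*(v^4 - 4*v^3 - 3*v^2 + 14*v - 8) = (v - 4)*(v + 4)*(v^3 - 3*v + 2) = (v - 4)*(v + 2)*(v + 4)*(v^2 - 2*v + 1) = (v - 4)*(v - 1)*(v + 2)*(v + 4)*(v - 1)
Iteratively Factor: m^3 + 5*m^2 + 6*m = (m + 2)*(m^2 + 3*m) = (m + 2)*(m + 3)*(m)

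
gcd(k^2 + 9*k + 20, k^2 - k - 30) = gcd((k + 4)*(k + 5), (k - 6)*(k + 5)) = k + 5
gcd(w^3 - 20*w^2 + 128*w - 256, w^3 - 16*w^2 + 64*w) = w^2 - 16*w + 64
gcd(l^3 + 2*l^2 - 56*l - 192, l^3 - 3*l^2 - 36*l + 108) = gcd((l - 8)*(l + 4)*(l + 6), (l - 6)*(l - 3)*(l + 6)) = l + 6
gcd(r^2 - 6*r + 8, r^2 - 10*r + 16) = r - 2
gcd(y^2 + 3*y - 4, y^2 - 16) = y + 4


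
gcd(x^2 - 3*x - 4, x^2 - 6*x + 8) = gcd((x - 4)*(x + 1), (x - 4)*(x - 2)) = x - 4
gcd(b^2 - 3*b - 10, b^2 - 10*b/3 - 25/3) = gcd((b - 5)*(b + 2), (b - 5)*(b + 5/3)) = b - 5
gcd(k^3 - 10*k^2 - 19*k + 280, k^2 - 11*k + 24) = k - 8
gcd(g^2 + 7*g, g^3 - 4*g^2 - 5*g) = g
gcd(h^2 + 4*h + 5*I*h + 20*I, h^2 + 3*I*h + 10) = h + 5*I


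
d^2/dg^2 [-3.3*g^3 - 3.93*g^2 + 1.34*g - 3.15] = -19.8*g - 7.86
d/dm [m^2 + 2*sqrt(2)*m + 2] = 2*m + 2*sqrt(2)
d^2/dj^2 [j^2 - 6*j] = 2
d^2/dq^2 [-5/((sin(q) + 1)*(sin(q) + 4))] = 5*(4*sin(q)^3 + 11*sin(q)^2 - 8*sin(q) - 42)/((sin(q) + 1)^2*(sin(q) + 4)^3)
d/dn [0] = 0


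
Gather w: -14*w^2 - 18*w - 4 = -14*w^2 - 18*w - 4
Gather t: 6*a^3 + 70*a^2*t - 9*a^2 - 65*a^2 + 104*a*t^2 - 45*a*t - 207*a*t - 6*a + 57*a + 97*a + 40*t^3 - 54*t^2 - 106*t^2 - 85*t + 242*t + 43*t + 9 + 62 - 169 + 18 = 6*a^3 - 74*a^2 + 148*a + 40*t^3 + t^2*(104*a - 160) + t*(70*a^2 - 252*a + 200) - 80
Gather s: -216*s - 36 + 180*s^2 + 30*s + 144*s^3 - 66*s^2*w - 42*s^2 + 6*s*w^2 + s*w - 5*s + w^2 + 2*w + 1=144*s^3 + s^2*(138 - 66*w) + s*(6*w^2 + w - 191) + w^2 + 2*w - 35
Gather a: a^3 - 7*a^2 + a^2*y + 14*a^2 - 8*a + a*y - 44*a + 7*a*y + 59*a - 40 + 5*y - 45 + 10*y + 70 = a^3 + a^2*(y + 7) + a*(8*y + 7) + 15*y - 15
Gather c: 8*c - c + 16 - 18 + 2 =7*c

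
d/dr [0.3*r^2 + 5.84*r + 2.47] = 0.6*r + 5.84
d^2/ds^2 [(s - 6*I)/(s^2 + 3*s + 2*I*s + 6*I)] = 2*((s - 6*I)*(2*s + 3 + 2*I)^2 + (-3*s - 3 + 4*I)*(s^2 + 3*s + 2*I*s + 6*I))/(s^2 + 3*s + 2*I*s + 6*I)^3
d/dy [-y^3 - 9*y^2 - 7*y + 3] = -3*y^2 - 18*y - 7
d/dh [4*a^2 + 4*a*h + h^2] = 4*a + 2*h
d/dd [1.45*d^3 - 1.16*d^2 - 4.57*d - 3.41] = 4.35*d^2 - 2.32*d - 4.57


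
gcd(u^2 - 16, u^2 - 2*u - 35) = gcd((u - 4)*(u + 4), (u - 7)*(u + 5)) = 1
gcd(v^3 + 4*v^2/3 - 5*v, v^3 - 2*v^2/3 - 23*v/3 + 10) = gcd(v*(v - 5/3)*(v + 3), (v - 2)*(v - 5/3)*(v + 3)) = v^2 + 4*v/3 - 5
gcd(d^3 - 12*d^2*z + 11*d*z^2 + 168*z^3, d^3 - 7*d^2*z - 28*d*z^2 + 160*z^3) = -d + 8*z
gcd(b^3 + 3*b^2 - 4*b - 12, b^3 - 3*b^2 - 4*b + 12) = b^2 - 4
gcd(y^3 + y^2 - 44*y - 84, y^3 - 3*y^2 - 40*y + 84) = y^2 - y - 42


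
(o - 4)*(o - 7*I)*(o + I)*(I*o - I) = I*o^4 + 6*o^3 - 5*I*o^3 - 30*o^2 + 11*I*o^2 + 24*o - 35*I*o + 28*I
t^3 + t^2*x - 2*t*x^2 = t*(t - x)*(t + 2*x)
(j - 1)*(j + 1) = j^2 - 1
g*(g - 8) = g^2 - 8*g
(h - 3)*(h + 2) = h^2 - h - 6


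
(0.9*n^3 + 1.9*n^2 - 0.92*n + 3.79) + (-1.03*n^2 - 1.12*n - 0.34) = 0.9*n^3 + 0.87*n^2 - 2.04*n + 3.45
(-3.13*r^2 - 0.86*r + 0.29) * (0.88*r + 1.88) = -2.7544*r^3 - 6.6412*r^2 - 1.3616*r + 0.5452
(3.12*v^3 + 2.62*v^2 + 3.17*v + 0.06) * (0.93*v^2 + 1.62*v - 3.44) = 2.9016*v^5 + 7.491*v^4 - 3.5403*v^3 - 3.8216*v^2 - 10.8076*v - 0.2064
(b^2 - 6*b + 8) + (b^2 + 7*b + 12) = 2*b^2 + b + 20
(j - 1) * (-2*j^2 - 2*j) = -2*j^3 + 2*j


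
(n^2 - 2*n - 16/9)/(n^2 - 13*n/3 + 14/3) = (9*n^2 - 18*n - 16)/(3*(3*n^2 - 13*n + 14))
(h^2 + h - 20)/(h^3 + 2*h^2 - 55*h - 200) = (h - 4)/(h^2 - 3*h - 40)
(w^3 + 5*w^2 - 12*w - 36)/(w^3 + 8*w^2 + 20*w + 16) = (w^2 + 3*w - 18)/(w^2 + 6*w + 8)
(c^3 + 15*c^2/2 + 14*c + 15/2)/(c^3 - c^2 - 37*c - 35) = (c + 3/2)/(c - 7)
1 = 1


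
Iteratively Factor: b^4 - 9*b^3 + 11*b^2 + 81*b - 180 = (b - 5)*(b^3 - 4*b^2 - 9*b + 36) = (b - 5)*(b - 4)*(b^2 - 9) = (b - 5)*(b - 4)*(b + 3)*(b - 3)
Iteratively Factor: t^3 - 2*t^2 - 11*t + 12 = (t - 4)*(t^2 + 2*t - 3) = (t - 4)*(t - 1)*(t + 3)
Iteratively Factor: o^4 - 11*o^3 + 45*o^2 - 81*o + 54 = (o - 2)*(o^3 - 9*o^2 + 27*o - 27) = (o - 3)*(o - 2)*(o^2 - 6*o + 9) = (o - 3)^2*(o - 2)*(o - 3)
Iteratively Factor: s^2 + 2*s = (s + 2)*(s)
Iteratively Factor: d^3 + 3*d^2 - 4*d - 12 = (d - 2)*(d^2 + 5*d + 6) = (d - 2)*(d + 3)*(d + 2)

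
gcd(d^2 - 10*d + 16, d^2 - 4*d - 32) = d - 8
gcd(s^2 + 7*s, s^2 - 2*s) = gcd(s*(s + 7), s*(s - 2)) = s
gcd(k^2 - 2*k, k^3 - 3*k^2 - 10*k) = k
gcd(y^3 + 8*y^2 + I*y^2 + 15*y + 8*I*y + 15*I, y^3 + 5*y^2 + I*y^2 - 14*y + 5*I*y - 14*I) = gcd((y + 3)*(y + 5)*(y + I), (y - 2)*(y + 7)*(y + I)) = y + I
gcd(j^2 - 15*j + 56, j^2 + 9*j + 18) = 1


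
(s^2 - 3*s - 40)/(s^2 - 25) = (s - 8)/(s - 5)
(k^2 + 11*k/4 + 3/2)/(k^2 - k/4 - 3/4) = (k + 2)/(k - 1)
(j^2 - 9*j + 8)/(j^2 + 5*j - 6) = (j - 8)/(j + 6)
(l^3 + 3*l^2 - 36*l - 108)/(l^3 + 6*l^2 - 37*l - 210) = (l^2 + 9*l + 18)/(l^2 + 12*l + 35)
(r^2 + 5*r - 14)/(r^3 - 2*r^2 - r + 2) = (r + 7)/(r^2 - 1)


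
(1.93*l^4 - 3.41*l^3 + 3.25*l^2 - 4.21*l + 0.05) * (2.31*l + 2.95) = 4.4583*l^5 - 2.1836*l^4 - 2.552*l^3 - 0.137599999999999*l^2 - 12.304*l + 0.1475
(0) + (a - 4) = a - 4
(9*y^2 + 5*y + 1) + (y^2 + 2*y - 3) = 10*y^2 + 7*y - 2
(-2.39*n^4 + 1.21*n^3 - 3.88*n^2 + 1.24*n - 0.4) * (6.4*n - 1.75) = -15.296*n^5 + 11.9265*n^4 - 26.9495*n^3 + 14.726*n^2 - 4.73*n + 0.7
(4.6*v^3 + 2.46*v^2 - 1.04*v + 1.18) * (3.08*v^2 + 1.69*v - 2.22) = 14.168*v^5 + 15.3508*v^4 - 9.2578*v^3 - 3.5844*v^2 + 4.303*v - 2.6196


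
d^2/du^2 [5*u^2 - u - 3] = 10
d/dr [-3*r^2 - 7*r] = -6*r - 7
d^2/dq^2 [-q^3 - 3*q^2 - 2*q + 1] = -6*q - 6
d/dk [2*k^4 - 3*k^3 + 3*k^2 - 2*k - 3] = 8*k^3 - 9*k^2 + 6*k - 2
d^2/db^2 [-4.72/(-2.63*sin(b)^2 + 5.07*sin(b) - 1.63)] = (-130.591072*sin(b)^4 + 188.810856*sin(b)^3 + 155.496152*sin(b)^2 - 416.628264*sin(b) + 202.18592)/(2.63*sin(b)^2 - 5.07*sin(b) + 1.63)^3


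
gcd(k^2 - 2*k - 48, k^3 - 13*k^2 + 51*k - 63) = 1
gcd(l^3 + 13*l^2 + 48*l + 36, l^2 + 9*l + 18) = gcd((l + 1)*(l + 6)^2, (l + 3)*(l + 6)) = l + 6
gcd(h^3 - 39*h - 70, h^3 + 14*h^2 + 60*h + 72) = h + 2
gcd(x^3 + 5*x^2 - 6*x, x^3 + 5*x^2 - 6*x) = x^3 + 5*x^2 - 6*x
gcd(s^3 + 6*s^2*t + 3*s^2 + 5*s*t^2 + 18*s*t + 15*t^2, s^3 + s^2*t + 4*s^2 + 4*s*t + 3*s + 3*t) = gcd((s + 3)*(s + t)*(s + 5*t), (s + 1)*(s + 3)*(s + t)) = s^2 + s*t + 3*s + 3*t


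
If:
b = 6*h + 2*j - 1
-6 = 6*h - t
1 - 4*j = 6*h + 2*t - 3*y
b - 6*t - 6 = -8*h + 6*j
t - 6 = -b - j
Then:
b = 130/9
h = -133/18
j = 269/9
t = -115/3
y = -22/27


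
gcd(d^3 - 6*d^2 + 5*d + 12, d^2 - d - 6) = d - 3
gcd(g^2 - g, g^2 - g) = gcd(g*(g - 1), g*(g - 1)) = g^2 - g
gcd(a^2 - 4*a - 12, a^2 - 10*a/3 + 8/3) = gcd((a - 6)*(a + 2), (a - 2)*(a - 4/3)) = 1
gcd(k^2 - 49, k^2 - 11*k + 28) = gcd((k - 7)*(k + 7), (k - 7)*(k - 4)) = k - 7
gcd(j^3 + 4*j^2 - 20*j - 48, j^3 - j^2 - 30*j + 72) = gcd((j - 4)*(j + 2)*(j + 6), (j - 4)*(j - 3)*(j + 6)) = j^2 + 2*j - 24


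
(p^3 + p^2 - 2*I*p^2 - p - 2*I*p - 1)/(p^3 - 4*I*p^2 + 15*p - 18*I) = (p^2 + p*(1 - I) - I)/(p^2 - 3*I*p + 18)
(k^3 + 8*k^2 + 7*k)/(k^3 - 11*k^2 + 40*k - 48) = k*(k^2 + 8*k + 7)/(k^3 - 11*k^2 + 40*k - 48)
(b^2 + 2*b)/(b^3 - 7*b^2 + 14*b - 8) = b*(b + 2)/(b^3 - 7*b^2 + 14*b - 8)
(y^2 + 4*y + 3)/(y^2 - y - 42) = (y^2 + 4*y + 3)/(y^2 - y - 42)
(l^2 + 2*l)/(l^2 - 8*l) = (l + 2)/(l - 8)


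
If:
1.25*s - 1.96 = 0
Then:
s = 1.57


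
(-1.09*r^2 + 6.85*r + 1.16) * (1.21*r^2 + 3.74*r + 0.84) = -1.3189*r^4 + 4.2119*r^3 + 26.107*r^2 + 10.0924*r + 0.9744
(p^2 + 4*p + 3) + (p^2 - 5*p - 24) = 2*p^2 - p - 21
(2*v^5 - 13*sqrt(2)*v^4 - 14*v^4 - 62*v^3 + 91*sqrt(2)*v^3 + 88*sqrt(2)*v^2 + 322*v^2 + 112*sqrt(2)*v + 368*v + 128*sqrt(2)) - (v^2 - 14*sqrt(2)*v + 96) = 2*v^5 - 13*sqrt(2)*v^4 - 14*v^4 - 62*v^3 + 91*sqrt(2)*v^3 + 88*sqrt(2)*v^2 + 321*v^2 + 126*sqrt(2)*v + 368*v - 96 + 128*sqrt(2)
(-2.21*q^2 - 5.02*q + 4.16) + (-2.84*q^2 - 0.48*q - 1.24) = -5.05*q^2 - 5.5*q + 2.92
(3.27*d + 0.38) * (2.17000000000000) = 7.0959*d + 0.8246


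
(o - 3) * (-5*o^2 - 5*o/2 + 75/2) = -5*o^3 + 25*o^2/2 + 45*o - 225/2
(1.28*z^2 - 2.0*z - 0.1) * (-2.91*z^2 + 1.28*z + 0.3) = -3.7248*z^4 + 7.4584*z^3 - 1.885*z^2 - 0.728*z - 0.03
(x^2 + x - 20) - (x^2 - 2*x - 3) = 3*x - 17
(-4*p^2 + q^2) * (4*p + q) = -16*p^3 - 4*p^2*q + 4*p*q^2 + q^3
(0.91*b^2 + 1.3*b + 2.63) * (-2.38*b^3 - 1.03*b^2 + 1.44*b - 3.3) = -2.1658*b^5 - 4.0313*b^4 - 6.288*b^3 - 3.8399*b^2 - 0.5028*b - 8.679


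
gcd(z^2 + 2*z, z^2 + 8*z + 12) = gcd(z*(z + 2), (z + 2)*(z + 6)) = z + 2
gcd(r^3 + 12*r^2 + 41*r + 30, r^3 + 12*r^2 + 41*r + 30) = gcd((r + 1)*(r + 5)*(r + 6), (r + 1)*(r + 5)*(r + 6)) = r^3 + 12*r^2 + 41*r + 30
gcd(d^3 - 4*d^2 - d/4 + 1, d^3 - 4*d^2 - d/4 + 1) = d^3 - 4*d^2 - d/4 + 1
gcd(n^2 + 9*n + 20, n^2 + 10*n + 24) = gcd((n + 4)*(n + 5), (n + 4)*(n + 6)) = n + 4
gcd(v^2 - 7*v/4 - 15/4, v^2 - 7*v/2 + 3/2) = v - 3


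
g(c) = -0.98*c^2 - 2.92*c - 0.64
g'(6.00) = -14.68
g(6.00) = -53.44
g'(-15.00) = 26.48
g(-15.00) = -177.34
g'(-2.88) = 2.72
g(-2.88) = -0.36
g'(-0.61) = -1.72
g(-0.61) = 0.78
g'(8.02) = -18.64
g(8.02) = -87.09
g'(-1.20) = -0.57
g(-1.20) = 1.45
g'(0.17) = -3.25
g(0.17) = -1.16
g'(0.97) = -4.82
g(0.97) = -4.39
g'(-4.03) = 4.98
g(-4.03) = -4.79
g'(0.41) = -3.72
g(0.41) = -2.00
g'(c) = -1.96*c - 2.92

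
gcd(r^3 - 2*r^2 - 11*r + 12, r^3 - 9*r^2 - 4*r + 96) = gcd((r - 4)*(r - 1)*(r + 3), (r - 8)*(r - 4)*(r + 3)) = r^2 - r - 12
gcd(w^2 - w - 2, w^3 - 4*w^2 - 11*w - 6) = w + 1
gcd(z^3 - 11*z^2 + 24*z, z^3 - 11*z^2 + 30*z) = z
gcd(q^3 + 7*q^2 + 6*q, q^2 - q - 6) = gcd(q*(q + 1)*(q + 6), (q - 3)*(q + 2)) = 1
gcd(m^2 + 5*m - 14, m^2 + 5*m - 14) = m^2 + 5*m - 14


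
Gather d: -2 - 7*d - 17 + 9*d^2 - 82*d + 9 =9*d^2 - 89*d - 10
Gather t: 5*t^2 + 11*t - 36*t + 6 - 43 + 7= 5*t^2 - 25*t - 30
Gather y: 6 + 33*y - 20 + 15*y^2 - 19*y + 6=15*y^2 + 14*y - 8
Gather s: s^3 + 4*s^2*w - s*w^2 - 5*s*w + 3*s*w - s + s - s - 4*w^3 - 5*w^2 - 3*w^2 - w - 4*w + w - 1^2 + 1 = s^3 + 4*s^2*w + s*(-w^2 - 2*w - 1) - 4*w^3 - 8*w^2 - 4*w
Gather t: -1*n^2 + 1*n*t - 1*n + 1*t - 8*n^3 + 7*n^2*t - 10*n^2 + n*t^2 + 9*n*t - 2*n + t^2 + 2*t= -8*n^3 - 11*n^2 - 3*n + t^2*(n + 1) + t*(7*n^2 + 10*n + 3)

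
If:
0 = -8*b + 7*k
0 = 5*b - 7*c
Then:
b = 7*k/8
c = 5*k/8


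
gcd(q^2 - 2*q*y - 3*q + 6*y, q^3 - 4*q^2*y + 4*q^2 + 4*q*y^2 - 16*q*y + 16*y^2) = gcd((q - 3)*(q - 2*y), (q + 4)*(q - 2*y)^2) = -q + 2*y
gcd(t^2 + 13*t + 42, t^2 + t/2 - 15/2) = 1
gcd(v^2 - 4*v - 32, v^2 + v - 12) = v + 4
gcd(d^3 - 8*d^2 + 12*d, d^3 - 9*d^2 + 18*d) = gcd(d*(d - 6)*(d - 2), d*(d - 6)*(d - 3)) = d^2 - 6*d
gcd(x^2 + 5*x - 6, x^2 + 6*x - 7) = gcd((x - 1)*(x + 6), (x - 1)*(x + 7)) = x - 1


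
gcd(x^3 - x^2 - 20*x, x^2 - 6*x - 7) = 1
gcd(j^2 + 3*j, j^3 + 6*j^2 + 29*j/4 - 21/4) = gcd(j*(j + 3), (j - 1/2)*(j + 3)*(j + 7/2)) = j + 3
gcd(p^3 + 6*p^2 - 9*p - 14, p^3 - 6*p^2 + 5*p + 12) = p + 1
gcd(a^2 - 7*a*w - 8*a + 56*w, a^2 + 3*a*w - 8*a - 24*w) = a - 8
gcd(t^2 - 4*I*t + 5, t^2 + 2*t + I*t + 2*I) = t + I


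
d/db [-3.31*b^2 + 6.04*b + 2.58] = 6.04 - 6.62*b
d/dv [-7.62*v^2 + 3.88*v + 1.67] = 3.88 - 15.24*v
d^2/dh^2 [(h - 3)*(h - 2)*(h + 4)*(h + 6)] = 12*h^2 + 30*h - 40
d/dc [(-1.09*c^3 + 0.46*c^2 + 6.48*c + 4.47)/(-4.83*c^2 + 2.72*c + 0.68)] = (5.2647*c^4 - 5.9296*c^3 + 30.326*c^2 + 43.8058*c - 7.752)/(23.3289*c^4 - 26.2752*c^3 + 0.829600000000001*c^2 + 3.6992*c + 0.4624)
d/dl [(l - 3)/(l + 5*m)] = (5*m + 3)/(l + 5*m)^2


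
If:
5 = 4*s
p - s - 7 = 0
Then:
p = 33/4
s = 5/4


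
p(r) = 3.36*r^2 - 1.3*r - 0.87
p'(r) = 6.72*r - 1.3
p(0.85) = 0.45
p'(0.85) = 4.41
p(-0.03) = -0.83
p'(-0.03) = -1.50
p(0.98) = 1.08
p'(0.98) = 5.29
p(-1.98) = 14.88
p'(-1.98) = -14.61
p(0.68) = -0.20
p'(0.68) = 3.27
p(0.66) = -0.26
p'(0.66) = 3.14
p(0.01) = -0.88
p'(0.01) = -1.23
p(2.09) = 11.09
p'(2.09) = 12.74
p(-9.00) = 282.99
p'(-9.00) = -61.78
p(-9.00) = 282.99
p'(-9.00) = -61.78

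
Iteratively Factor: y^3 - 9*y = (y)*(y^2 - 9) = y*(y + 3)*(y - 3)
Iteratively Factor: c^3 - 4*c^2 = (c - 4)*(c^2) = c*(c - 4)*(c)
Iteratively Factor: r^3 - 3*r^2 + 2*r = (r)*(r^2 - 3*r + 2) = r*(r - 2)*(r - 1)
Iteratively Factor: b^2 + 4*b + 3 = (b + 3)*(b + 1)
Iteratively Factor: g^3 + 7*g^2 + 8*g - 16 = (g + 4)*(g^2 + 3*g - 4) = (g + 4)^2*(g - 1)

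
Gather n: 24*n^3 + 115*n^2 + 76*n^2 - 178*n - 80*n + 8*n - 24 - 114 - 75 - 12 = 24*n^3 + 191*n^2 - 250*n - 225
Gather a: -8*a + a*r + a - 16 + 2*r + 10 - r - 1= a*(r - 7) + r - 7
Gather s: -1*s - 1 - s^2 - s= -s^2 - 2*s - 1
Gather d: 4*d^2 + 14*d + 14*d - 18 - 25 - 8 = 4*d^2 + 28*d - 51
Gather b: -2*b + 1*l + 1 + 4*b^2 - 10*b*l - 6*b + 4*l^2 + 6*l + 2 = 4*b^2 + b*(-10*l - 8) + 4*l^2 + 7*l + 3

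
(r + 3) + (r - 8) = 2*r - 5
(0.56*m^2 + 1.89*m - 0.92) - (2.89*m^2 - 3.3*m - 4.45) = -2.33*m^2 + 5.19*m + 3.53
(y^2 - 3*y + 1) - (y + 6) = y^2 - 4*y - 5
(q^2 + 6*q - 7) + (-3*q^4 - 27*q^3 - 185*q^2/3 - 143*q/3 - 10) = -3*q^4 - 27*q^3 - 182*q^2/3 - 125*q/3 - 17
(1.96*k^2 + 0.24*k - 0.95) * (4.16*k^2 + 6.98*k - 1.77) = 8.1536*k^4 + 14.6792*k^3 - 5.746*k^2 - 7.0558*k + 1.6815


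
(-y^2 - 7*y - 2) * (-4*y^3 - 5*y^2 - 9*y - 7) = 4*y^5 + 33*y^4 + 52*y^3 + 80*y^2 + 67*y + 14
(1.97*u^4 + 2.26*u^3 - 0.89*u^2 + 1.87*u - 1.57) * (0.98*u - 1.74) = 1.9306*u^5 - 1.213*u^4 - 4.8046*u^3 + 3.3812*u^2 - 4.7924*u + 2.7318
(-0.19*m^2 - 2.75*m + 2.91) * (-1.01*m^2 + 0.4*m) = 0.1919*m^4 + 2.7015*m^3 - 4.0391*m^2 + 1.164*m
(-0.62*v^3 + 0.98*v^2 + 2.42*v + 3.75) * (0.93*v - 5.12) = -0.5766*v^4 + 4.0858*v^3 - 2.767*v^2 - 8.9029*v - 19.2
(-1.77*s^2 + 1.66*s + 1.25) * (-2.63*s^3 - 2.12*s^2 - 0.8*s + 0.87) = 4.6551*s^5 - 0.613399999999999*s^4 - 5.3907*s^3 - 5.5179*s^2 + 0.4442*s + 1.0875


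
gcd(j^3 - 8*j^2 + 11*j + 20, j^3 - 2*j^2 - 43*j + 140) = j^2 - 9*j + 20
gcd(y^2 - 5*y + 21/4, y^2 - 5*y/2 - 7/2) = y - 7/2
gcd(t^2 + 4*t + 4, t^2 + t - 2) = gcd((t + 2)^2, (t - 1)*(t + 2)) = t + 2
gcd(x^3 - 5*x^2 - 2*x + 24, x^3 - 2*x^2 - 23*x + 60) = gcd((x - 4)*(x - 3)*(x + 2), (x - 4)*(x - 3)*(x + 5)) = x^2 - 7*x + 12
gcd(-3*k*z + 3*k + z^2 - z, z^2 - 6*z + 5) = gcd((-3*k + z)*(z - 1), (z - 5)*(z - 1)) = z - 1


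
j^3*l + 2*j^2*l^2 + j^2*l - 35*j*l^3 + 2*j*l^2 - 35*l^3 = (j - 5*l)*(j + 7*l)*(j*l + l)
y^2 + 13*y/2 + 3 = (y + 1/2)*(y + 6)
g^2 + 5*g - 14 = (g - 2)*(g + 7)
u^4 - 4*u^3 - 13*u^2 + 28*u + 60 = (u - 5)*(u - 3)*(u + 2)^2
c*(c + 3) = c^2 + 3*c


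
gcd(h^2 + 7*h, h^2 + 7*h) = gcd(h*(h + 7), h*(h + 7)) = h^2 + 7*h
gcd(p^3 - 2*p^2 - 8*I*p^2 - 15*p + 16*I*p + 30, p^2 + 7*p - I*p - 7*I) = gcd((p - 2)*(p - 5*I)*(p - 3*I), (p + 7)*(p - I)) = 1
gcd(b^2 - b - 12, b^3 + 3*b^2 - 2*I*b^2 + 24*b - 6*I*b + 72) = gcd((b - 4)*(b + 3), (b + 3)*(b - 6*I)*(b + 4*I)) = b + 3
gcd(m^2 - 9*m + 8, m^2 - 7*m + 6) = m - 1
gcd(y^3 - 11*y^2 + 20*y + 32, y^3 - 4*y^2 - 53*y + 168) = y - 8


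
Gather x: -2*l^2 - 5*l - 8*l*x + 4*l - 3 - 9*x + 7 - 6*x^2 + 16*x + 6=-2*l^2 - l - 6*x^2 + x*(7 - 8*l) + 10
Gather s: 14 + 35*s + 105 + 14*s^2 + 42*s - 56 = 14*s^2 + 77*s + 63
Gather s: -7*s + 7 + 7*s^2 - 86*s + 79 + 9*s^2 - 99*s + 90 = 16*s^2 - 192*s + 176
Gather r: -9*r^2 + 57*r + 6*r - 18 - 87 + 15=-9*r^2 + 63*r - 90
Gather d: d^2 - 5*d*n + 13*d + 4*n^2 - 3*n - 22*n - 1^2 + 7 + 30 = d^2 + d*(13 - 5*n) + 4*n^2 - 25*n + 36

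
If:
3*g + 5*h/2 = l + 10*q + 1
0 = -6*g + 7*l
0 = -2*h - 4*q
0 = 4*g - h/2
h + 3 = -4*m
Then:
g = 7/435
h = 56/435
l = 2/145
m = -1361/1740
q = -28/435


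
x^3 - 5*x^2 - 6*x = x*(x - 6)*(x + 1)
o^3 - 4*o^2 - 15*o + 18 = (o - 6)*(o - 1)*(o + 3)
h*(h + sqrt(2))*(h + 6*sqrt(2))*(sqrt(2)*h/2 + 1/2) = sqrt(2)*h^4/2 + 15*h^3/2 + 19*sqrt(2)*h^2/2 + 6*h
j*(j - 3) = j^2 - 3*j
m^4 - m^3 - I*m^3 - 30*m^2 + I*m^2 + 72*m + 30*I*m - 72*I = (m - 4)*(m - 3)*(m + 6)*(m - I)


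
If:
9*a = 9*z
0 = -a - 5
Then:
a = -5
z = -5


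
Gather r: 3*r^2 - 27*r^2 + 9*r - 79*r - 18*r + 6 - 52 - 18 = -24*r^2 - 88*r - 64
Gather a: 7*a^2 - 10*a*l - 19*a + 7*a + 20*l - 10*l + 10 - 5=7*a^2 + a*(-10*l - 12) + 10*l + 5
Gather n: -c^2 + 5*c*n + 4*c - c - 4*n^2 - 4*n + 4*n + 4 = -c^2 + 5*c*n + 3*c - 4*n^2 + 4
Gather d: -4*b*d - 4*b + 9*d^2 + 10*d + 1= -4*b + 9*d^2 + d*(10 - 4*b) + 1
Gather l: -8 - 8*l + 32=24 - 8*l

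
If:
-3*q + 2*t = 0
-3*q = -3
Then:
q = 1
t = 3/2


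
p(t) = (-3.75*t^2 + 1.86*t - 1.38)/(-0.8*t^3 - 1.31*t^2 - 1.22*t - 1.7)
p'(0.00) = -1.68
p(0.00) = 0.81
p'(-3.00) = -2.33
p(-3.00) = -3.46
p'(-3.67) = -1.12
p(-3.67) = -2.38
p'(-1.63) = -591.46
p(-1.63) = -52.72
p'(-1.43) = -363.36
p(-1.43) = 39.71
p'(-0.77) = -8.81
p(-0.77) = 4.30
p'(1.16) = 0.26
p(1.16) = 0.70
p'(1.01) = 0.31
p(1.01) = 0.65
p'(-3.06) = -2.15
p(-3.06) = -3.32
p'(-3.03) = -2.24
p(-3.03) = -3.39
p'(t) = (1.86 - 7.5*t)/(-0.8*t^3 - 1.31*t^2 - 1.22*t - 1.7) + (-3.75*t^2 + 1.86*t - 1.38)*(2.4*t^2 + 2.62*t + 1.22)/(-0.8*t^3 - 1.31*t^2 - 1.22*t - 1.7)^2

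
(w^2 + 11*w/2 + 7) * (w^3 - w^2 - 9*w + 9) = w^5 + 9*w^4/2 - 15*w^3/2 - 95*w^2/2 - 27*w/2 + 63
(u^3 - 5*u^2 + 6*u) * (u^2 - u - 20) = u^5 - 6*u^4 - 9*u^3 + 94*u^2 - 120*u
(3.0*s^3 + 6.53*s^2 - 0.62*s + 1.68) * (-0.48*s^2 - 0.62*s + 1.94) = -1.44*s^5 - 4.9944*s^4 + 2.069*s^3 + 12.2462*s^2 - 2.2444*s + 3.2592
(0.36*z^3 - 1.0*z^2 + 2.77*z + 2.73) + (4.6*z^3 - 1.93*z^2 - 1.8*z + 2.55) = 4.96*z^3 - 2.93*z^2 + 0.97*z + 5.28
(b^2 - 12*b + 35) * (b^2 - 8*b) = b^4 - 20*b^3 + 131*b^2 - 280*b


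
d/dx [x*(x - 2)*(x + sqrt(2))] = x*(x - 2) + x*(x + sqrt(2)) + (x - 2)*(x + sqrt(2))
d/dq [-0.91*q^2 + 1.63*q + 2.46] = 1.63 - 1.82*q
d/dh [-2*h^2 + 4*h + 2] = 4 - 4*h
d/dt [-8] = 0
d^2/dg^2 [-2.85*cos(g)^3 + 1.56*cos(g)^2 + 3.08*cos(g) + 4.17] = -0.9425*cos(g) - 3.12*cos(2*g) + 6.4125*cos(3*g)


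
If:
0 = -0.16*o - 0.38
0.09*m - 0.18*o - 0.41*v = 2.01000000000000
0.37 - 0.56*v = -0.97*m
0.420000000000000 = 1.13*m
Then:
No Solution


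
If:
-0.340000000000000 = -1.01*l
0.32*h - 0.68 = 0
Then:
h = 2.12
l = 0.34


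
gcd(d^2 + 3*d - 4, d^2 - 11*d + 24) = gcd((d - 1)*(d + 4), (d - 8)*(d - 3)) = 1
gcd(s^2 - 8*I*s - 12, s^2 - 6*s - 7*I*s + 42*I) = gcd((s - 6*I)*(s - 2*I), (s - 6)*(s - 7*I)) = 1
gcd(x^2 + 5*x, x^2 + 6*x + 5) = x + 5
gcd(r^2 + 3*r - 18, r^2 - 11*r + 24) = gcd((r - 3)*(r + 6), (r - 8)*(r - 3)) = r - 3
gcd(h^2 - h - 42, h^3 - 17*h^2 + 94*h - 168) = h - 7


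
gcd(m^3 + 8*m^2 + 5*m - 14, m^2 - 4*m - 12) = m + 2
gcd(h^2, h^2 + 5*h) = h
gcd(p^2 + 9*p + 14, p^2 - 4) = p + 2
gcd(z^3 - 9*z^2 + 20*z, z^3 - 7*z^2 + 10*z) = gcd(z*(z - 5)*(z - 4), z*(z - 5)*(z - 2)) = z^2 - 5*z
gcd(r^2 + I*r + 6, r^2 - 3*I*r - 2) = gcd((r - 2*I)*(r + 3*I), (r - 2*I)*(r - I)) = r - 2*I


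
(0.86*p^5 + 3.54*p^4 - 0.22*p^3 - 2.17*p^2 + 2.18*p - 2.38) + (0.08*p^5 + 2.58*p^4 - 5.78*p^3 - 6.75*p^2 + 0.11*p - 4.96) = 0.94*p^5 + 6.12*p^4 - 6.0*p^3 - 8.92*p^2 + 2.29*p - 7.34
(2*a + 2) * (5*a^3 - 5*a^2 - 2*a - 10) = 10*a^4 - 14*a^2 - 24*a - 20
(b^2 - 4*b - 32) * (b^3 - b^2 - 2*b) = b^5 - 5*b^4 - 30*b^3 + 40*b^2 + 64*b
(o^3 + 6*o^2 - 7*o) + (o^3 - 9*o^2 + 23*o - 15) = 2*o^3 - 3*o^2 + 16*o - 15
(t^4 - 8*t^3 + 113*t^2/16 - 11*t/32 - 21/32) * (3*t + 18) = 3*t^5 - 6*t^4 - 1965*t^3/16 + 4035*t^2/32 - 261*t/32 - 189/16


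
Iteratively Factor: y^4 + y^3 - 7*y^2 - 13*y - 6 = (y + 1)*(y^3 - 7*y - 6) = (y + 1)*(y + 2)*(y^2 - 2*y - 3) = (y + 1)^2*(y + 2)*(y - 3)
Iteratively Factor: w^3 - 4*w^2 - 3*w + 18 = (w - 3)*(w^2 - w - 6) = (w - 3)*(w + 2)*(w - 3)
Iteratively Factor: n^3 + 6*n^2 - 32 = (n + 4)*(n^2 + 2*n - 8) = (n - 2)*(n + 4)*(n + 4)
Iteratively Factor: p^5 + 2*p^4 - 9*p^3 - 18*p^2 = (p)*(p^4 + 2*p^3 - 9*p^2 - 18*p) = p^2*(p^3 + 2*p^2 - 9*p - 18) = p^2*(p - 3)*(p^2 + 5*p + 6) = p^2*(p - 3)*(p + 3)*(p + 2)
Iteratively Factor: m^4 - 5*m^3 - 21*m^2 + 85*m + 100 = (m + 4)*(m^3 - 9*m^2 + 15*m + 25) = (m - 5)*(m + 4)*(m^2 - 4*m - 5) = (m - 5)^2*(m + 4)*(m + 1)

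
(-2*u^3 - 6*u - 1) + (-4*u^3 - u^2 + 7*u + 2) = -6*u^3 - u^2 + u + 1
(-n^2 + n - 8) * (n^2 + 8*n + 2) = -n^4 - 7*n^3 - 2*n^2 - 62*n - 16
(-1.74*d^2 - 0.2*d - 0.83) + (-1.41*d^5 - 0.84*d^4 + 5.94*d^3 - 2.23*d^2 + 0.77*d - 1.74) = -1.41*d^5 - 0.84*d^4 + 5.94*d^3 - 3.97*d^2 + 0.57*d - 2.57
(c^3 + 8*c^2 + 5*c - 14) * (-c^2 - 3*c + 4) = -c^5 - 11*c^4 - 25*c^3 + 31*c^2 + 62*c - 56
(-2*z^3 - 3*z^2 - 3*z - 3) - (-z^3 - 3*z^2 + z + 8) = -z^3 - 4*z - 11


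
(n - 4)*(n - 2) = n^2 - 6*n + 8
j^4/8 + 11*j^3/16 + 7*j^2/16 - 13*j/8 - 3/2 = (j/4 + 1)*(j/2 + 1)*(j - 3/2)*(j + 1)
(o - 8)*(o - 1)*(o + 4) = o^3 - 5*o^2 - 28*o + 32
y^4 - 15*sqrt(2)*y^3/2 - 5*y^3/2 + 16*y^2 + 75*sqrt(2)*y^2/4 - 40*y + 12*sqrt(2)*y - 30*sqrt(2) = (y - 5/2)*(y - 6*sqrt(2))*(y - 2*sqrt(2))*(y + sqrt(2)/2)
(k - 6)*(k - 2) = k^2 - 8*k + 12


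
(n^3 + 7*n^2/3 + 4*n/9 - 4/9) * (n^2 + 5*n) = n^5 + 22*n^4/3 + 109*n^3/9 + 16*n^2/9 - 20*n/9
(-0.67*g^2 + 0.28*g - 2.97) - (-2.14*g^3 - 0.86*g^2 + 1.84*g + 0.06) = 2.14*g^3 + 0.19*g^2 - 1.56*g - 3.03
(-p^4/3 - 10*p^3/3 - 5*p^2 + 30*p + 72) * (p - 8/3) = -p^5/3 - 22*p^4/9 + 35*p^3/9 + 130*p^2/3 - 8*p - 192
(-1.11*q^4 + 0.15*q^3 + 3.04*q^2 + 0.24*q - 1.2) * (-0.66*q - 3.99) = 0.7326*q^5 + 4.3299*q^4 - 2.6049*q^3 - 12.288*q^2 - 0.1656*q + 4.788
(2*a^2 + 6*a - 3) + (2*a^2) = 4*a^2 + 6*a - 3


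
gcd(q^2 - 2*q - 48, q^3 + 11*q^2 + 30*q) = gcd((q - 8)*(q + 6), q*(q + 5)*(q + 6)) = q + 6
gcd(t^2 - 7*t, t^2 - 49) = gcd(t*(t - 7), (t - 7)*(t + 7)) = t - 7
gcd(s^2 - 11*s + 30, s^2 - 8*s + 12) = s - 6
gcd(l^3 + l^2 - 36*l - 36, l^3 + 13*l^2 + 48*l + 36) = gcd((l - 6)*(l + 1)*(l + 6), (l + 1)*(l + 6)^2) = l^2 + 7*l + 6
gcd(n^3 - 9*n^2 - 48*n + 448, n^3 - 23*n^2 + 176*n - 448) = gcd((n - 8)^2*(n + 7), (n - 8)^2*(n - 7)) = n^2 - 16*n + 64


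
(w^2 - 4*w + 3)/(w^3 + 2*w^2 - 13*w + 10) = (w - 3)/(w^2 + 3*w - 10)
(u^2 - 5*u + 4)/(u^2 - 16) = (u - 1)/(u + 4)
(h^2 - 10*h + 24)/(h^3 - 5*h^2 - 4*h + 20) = (h^2 - 10*h + 24)/(h^3 - 5*h^2 - 4*h + 20)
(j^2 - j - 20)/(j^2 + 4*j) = (j - 5)/j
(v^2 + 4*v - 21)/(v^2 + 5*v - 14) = (v - 3)/(v - 2)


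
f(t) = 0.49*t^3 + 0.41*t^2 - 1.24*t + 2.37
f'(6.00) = 56.60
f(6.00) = 115.53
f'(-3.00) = 9.53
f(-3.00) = -3.45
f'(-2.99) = 9.45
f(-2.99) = -3.36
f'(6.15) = 59.40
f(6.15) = 124.23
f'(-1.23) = -0.02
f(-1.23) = 3.60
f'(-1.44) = 0.63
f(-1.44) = 3.54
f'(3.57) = 20.42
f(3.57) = 25.46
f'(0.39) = -0.70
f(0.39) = 1.98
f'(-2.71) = 7.33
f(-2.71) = -1.01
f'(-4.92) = 30.31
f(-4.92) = -39.96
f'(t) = 1.47*t^2 + 0.82*t - 1.24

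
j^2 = j^2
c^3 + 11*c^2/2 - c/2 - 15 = (c - 3/2)*(c + 2)*(c + 5)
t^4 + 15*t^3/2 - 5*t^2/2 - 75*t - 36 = (t - 3)*(t + 1/2)*(t + 4)*(t + 6)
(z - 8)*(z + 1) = z^2 - 7*z - 8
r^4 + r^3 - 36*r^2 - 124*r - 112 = (r - 7)*(r + 2)^2*(r + 4)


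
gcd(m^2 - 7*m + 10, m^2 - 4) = m - 2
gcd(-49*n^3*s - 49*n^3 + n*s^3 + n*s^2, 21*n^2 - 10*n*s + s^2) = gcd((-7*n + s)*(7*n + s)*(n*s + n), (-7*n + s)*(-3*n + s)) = -7*n + s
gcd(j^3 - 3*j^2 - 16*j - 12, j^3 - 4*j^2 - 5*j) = j + 1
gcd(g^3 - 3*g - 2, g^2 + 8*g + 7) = g + 1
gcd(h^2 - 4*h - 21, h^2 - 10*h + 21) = h - 7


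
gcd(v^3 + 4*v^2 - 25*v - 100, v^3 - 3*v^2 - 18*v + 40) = v^2 - v - 20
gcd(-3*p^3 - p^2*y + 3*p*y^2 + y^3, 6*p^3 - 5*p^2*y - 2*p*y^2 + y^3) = -p + y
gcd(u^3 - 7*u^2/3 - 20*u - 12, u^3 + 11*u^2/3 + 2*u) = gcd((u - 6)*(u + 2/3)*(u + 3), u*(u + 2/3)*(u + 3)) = u^2 + 11*u/3 + 2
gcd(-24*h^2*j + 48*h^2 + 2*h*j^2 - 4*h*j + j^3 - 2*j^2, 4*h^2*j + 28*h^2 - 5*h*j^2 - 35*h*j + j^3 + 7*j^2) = 4*h - j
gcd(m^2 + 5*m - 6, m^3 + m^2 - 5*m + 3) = m - 1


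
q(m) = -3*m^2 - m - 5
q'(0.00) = -1.00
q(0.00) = -5.00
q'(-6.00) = 35.00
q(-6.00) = -107.00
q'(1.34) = -9.04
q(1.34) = -11.73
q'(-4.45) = 25.70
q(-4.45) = -59.96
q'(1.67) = -11.02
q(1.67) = -15.04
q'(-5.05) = 29.30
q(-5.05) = -76.46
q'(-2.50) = 14.00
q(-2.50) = -21.25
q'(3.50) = -22.00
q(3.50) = -45.25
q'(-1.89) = 10.34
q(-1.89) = -13.83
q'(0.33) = -2.98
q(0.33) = -5.66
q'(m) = -6*m - 1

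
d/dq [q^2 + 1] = 2*q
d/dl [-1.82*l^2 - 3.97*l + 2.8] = -3.64*l - 3.97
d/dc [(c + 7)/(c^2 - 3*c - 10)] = (c^2 - 3*c - (c + 7)*(2*c - 3) - 10)/(-c^2 + 3*c + 10)^2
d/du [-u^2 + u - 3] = 1 - 2*u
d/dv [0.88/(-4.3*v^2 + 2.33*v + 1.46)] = (7.568*v - 2.0504)/(-4.3*v^2 + 2.33*v + 1.46)^2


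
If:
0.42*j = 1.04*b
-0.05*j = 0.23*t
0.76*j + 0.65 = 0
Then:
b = -0.35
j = -0.86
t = 0.19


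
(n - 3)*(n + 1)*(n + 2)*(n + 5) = n^4 + 5*n^3 - 7*n^2 - 41*n - 30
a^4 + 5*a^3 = a^3*(a + 5)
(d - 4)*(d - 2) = d^2 - 6*d + 8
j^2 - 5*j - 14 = (j - 7)*(j + 2)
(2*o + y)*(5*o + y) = 10*o^2 + 7*o*y + y^2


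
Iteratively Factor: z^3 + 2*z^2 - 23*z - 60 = (z + 4)*(z^2 - 2*z - 15) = (z - 5)*(z + 4)*(z + 3)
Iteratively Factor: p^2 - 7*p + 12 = (p - 3)*(p - 4)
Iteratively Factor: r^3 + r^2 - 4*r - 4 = (r + 1)*(r^2 - 4) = (r - 2)*(r + 1)*(r + 2)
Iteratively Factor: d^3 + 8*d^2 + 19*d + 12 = (d + 1)*(d^2 + 7*d + 12) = (d + 1)*(d + 3)*(d + 4)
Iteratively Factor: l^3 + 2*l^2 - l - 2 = (l + 1)*(l^2 + l - 2) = (l + 1)*(l + 2)*(l - 1)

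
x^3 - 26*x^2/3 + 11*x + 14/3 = (x - 7)*(x - 2)*(x + 1/3)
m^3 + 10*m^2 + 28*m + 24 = (m + 2)^2*(m + 6)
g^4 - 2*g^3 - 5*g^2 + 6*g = g*(g - 3)*(g - 1)*(g + 2)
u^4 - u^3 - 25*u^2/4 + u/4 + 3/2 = (u - 3)*(u - 1/2)*(u + 1/2)*(u + 2)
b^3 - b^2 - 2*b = b*(b - 2)*(b + 1)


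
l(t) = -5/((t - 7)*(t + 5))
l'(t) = 5/((t - 7)*(t + 5)^2) + 5/((t - 7)^2*(t + 5))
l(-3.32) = 0.29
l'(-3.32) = -0.14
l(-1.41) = 0.17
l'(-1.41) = -0.03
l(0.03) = 0.14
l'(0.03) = -0.01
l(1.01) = 0.14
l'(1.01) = 0.00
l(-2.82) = 0.23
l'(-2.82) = -0.08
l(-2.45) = 0.21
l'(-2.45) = -0.06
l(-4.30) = 0.63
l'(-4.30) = -0.85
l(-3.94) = 0.43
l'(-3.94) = -0.37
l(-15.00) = -0.02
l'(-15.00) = 0.00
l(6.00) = 0.45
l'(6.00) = 0.41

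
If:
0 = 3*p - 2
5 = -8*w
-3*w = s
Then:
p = 2/3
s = 15/8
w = -5/8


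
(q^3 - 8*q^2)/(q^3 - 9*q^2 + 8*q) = q/(q - 1)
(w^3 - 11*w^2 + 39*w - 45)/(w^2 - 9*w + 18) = (w^2 - 8*w + 15)/(w - 6)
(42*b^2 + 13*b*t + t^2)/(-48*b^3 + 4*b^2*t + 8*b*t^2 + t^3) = (7*b + t)/(-8*b^2 + 2*b*t + t^2)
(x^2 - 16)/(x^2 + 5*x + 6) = (x^2 - 16)/(x^2 + 5*x + 6)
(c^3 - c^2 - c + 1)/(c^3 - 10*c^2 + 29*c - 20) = (c^2 - 1)/(c^2 - 9*c + 20)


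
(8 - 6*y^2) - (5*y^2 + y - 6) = -11*y^2 - y + 14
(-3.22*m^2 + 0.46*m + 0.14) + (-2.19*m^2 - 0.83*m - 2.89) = -5.41*m^2 - 0.37*m - 2.75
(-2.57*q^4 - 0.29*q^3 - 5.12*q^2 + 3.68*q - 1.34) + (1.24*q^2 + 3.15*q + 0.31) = -2.57*q^4 - 0.29*q^3 - 3.88*q^2 + 6.83*q - 1.03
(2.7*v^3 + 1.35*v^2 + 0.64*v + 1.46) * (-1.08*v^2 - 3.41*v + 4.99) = -2.916*v^5 - 10.665*v^4 + 8.1783*v^3 + 2.9773*v^2 - 1.785*v + 7.2854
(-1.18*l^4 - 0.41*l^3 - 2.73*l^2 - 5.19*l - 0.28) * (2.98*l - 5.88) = -3.5164*l^5 + 5.7166*l^4 - 5.7246*l^3 + 0.586199999999998*l^2 + 29.6828*l + 1.6464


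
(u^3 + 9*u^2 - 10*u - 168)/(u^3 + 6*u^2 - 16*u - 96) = (u + 7)/(u + 4)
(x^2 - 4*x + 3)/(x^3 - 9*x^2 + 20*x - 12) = (x - 3)/(x^2 - 8*x + 12)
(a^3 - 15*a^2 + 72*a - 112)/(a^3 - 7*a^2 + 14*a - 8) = (a^2 - 11*a + 28)/(a^2 - 3*a + 2)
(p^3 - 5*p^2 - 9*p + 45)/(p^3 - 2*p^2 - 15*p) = (p - 3)/p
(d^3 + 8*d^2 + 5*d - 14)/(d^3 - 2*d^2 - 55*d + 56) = (d + 2)/(d - 8)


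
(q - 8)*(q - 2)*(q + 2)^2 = q^4 - 6*q^3 - 20*q^2 + 24*q + 64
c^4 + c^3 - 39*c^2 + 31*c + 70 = (c - 5)*(c - 2)*(c + 1)*(c + 7)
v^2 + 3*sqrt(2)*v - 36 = (v - 3*sqrt(2))*(v + 6*sqrt(2))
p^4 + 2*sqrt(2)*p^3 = p^3*(p + 2*sqrt(2))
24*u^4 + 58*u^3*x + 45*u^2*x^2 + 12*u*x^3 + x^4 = (u + x)^2*(4*u + x)*(6*u + x)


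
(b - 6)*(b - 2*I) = b^2 - 6*b - 2*I*b + 12*I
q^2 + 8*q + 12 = (q + 2)*(q + 6)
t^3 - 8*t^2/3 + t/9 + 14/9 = (t - 7/3)*(t - 1)*(t + 2/3)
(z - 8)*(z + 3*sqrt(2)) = z^2 - 8*z + 3*sqrt(2)*z - 24*sqrt(2)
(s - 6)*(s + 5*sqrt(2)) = s^2 - 6*s + 5*sqrt(2)*s - 30*sqrt(2)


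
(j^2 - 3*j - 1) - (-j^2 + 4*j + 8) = 2*j^2 - 7*j - 9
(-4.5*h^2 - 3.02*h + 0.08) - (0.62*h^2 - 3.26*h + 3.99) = -5.12*h^2 + 0.24*h - 3.91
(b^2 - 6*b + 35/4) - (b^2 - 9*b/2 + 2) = 27/4 - 3*b/2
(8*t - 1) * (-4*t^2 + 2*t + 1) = -32*t^3 + 20*t^2 + 6*t - 1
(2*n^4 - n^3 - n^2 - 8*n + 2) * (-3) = -6*n^4 + 3*n^3 + 3*n^2 + 24*n - 6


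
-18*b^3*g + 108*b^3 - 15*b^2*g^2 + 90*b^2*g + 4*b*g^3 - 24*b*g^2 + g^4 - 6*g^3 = (-3*b + g)*(b + g)*(6*b + g)*(g - 6)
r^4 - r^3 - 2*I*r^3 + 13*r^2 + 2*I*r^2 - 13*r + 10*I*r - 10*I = (r - 1)*(r - 5*I)*(r + I)*(r + 2*I)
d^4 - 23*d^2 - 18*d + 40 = (d - 5)*(d - 1)*(d + 2)*(d + 4)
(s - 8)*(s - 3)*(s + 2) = s^3 - 9*s^2 + 2*s + 48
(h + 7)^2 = h^2 + 14*h + 49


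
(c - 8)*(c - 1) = c^2 - 9*c + 8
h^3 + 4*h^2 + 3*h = h*(h + 1)*(h + 3)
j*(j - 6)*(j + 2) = j^3 - 4*j^2 - 12*j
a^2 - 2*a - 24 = (a - 6)*(a + 4)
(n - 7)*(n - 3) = n^2 - 10*n + 21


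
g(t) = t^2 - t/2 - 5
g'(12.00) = 23.50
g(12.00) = 133.00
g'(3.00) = 5.50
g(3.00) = 2.50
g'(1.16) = 1.82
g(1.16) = -4.23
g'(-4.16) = -8.82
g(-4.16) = 14.39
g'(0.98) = 1.46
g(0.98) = -4.53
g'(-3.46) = -7.42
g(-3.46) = 8.70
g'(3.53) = 6.56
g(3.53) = 5.70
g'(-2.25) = -5.00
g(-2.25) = 1.19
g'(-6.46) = -13.42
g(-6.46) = 39.96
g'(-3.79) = -8.08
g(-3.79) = 11.26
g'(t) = 2*t - 1/2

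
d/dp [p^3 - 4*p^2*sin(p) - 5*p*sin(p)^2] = -4*p^2*cos(p) + 3*p^2 - 8*p*sin(p) - 5*p*sin(2*p) - 5*sin(p)^2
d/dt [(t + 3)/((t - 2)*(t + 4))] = (-t^2 - 6*t - 14)/(t^4 + 4*t^3 - 12*t^2 - 32*t + 64)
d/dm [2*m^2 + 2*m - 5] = 4*m + 2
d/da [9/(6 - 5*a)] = 45/(5*a - 6)^2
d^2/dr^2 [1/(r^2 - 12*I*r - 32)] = 2*(r^2 - 12*I*r - 4*(r - 6*I)^2 - 32)/(-r^2 + 12*I*r + 32)^3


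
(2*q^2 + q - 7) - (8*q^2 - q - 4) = -6*q^2 + 2*q - 3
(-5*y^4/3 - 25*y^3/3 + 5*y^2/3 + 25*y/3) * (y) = -5*y^5/3 - 25*y^4/3 + 5*y^3/3 + 25*y^2/3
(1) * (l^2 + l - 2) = l^2 + l - 2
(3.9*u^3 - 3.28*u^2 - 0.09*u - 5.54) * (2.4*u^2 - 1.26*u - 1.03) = 9.36*u^5 - 12.786*u^4 - 0.100200000000001*u^3 - 9.8042*u^2 + 7.0731*u + 5.7062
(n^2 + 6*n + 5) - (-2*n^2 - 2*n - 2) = 3*n^2 + 8*n + 7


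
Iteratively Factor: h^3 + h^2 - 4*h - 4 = (h - 2)*(h^2 + 3*h + 2) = (h - 2)*(h + 2)*(h + 1)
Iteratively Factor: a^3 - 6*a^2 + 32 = (a - 4)*(a^2 - 2*a - 8) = (a - 4)^2*(a + 2)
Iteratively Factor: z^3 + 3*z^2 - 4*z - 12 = (z + 2)*(z^2 + z - 6) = (z - 2)*(z + 2)*(z + 3)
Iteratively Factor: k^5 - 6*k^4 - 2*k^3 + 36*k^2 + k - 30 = (k + 2)*(k^4 - 8*k^3 + 14*k^2 + 8*k - 15) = (k + 1)*(k + 2)*(k^3 - 9*k^2 + 23*k - 15) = (k - 5)*(k + 1)*(k + 2)*(k^2 - 4*k + 3) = (k - 5)*(k - 3)*(k + 1)*(k + 2)*(k - 1)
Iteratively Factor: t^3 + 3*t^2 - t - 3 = (t - 1)*(t^2 + 4*t + 3) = (t - 1)*(t + 1)*(t + 3)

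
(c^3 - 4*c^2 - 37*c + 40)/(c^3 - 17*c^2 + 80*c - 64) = (c + 5)/(c - 8)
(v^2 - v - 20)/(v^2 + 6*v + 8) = (v - 5)/(v + 2)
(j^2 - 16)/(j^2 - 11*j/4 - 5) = 4*(j + 4)/(4*j + 5)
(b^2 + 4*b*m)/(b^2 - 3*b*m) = (b + 4*m)/(b - 3*m)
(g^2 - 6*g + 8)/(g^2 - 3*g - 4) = (g - 2)/(g + 1)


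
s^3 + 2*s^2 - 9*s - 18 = (s - 3)*(s + 2)*(s + 3)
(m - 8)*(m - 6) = m^2 - 14*m + 48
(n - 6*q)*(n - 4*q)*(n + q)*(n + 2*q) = n^4 - 7*n^3*q - 4*n^2*q^2 + 52*n*q^3 + 48*q^4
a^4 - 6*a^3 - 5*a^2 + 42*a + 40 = (a - 5)*(a - 4)*(a + 1)*(a + 2)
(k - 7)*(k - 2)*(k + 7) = k^3 - 2*k^2 - 49*k + 98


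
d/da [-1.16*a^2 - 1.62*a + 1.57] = -2.32*a - 1.62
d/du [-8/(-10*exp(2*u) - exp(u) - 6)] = (-160*exp(u) - 8)*exp(u)/(10*exp(2*u) + exp(u) + 6)^2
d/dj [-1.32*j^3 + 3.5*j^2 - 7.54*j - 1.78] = -3.96*j^2 + 7.0*j - 7.54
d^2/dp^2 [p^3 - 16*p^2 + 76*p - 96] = 6*p - 32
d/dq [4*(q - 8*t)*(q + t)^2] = 12*(q - 5*t)*(q + t)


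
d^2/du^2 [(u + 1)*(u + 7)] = 2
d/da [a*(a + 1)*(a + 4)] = 3*a^2 + 10*a + 4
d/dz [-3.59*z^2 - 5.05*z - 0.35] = -7.18*z - 5.05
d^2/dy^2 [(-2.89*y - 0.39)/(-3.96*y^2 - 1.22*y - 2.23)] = ((2.89*y + 0.39)*(7.92*y + 1.22)*(15.84*y + 2.44) - (68.6664*y + 10.1404)*(3.96*y^2 + 1.22*y + 2.23))/(3.96*y^2 + 1.22*y + 2.23)^3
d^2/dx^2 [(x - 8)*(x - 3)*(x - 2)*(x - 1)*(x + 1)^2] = 30*x^4 - 240*x^3 + 384*x^2 + 60*x - 162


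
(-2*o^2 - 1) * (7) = -14*o^2 - 7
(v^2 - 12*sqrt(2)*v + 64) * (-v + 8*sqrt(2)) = -v^3 + 20*sqrt(2)*v^2 - 256*v + 512*sqrt(2)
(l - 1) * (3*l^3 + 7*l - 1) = 3*l^4 - 3*l^3 + 7*l^2 - 8*l + 1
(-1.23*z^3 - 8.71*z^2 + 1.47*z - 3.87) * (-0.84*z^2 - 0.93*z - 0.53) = 1.0332*z^5 + 8.4603*z^4 + 7.5174*z^3 + 6.5*z^2 + 2.82*z + 2.0511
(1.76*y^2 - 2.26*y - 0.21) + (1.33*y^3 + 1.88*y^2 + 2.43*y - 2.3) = 1.33*y^3 + 3.64*y^2 + 0.17*y - 2.51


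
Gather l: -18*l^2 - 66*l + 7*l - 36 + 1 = -18*l^2 - 59*l - 35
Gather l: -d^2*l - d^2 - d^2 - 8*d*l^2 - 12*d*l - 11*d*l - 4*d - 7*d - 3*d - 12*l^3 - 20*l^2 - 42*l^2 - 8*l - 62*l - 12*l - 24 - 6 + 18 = -2*d^2 - 14*d - 12*l^3 + l^2*(-8*d - 62) + l*(-d^2 - 23*d - 82) - 12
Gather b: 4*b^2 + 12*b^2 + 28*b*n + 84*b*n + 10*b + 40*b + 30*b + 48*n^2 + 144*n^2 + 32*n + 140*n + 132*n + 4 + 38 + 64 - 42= 16*b^2 + b*(112*n + 80) + 192*n^2 + 304*n + 64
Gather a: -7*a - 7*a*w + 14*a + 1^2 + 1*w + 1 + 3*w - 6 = a*(7 - 7*w) + 4*w - 4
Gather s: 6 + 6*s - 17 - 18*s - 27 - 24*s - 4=-36*s - 42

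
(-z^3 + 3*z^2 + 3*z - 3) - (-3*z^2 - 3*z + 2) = -z^3 + 6*z^2 + 6*z - 5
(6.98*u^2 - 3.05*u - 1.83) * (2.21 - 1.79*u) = -12.4942*u^3 + 20.8853*u^2 - 3.4648*u - 4.0443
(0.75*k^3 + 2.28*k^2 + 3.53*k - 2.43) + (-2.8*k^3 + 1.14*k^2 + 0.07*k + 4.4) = -2.05*k^3 + 3.42*k^2 + 3.6*k + 1.97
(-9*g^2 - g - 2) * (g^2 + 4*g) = -9*g^4 - 37*g^3 - 6*g^2 - 8*g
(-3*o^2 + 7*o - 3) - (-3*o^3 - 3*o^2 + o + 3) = 3*o^3 + 6*o - 6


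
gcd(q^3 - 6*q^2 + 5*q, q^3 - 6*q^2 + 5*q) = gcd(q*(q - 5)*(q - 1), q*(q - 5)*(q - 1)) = q^3 - 6*q^2 + 5*q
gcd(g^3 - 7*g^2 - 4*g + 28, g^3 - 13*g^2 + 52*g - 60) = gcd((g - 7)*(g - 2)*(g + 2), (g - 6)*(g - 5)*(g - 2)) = g - 2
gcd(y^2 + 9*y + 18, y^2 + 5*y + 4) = 1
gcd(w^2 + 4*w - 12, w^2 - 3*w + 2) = w - 2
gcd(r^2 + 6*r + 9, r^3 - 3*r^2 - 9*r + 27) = r + 3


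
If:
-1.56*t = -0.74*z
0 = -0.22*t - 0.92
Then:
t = -4.18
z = -8.82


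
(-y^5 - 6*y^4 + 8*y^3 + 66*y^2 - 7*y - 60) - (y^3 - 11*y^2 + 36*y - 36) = -y^5 - 6*y^4 + 7*y^3 + 77*y^2 - 43*y - 24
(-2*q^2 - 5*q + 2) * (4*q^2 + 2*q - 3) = -8*q^4 - 24*q^3 + 4*q^2 + 19*q - 6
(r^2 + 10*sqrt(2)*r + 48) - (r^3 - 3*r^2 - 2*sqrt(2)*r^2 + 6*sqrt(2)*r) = -r^3 + 2*sqrt(2)*r^2 + 4*r^2 + 4*sqrt(2)*r + 48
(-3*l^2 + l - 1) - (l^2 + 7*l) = -4*l^2 - 6*l - 1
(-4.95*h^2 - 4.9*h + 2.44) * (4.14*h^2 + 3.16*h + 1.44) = -20.493*h^4 - 35.928*h^3 - 12.5104*h^2 + 0.6544*h + 3.5136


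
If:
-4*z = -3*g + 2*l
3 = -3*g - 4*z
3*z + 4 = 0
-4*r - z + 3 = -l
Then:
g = 7/9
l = 23/6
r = 49/24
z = -4/3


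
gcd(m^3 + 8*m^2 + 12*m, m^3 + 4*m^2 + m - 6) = m + 2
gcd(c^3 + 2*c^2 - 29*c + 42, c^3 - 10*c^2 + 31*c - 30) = c^2 - 5*c + 6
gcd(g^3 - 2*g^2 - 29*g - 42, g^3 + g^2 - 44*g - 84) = g^2 - 5*g - 14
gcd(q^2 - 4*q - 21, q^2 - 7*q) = q - 7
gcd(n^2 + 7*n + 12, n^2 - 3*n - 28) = n + 4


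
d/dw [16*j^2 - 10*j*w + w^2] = -10*j + 2*w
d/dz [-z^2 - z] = -2*z - 1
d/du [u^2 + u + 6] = 2*u + 1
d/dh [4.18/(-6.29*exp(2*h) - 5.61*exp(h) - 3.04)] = (52.5844*exp(h) + 23.4498)*exp(h)/(6.29*exp(2*h) + 5.61*exp(h) + 3.04)^2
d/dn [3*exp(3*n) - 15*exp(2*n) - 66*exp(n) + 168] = (9*exp(2*n) - 30*exp(n) - 66)*exp(n)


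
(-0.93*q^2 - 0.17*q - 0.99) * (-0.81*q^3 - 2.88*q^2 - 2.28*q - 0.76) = 0.7533*q^5 + 2.8161*q^4 + 3.4119*q^3 + 3.9456*q^2 + 2.3864*q + 0.7524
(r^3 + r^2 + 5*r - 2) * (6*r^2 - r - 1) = 6*r^5 + 5*r^4 + 28*r^3 - 18*r^2 - 3*r + 2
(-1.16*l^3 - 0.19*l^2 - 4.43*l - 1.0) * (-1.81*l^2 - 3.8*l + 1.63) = 2.0996*l^5 + 4.7519*l^4 + 6.8495*l^3 + 18.3343*l^2 - 3.4209*l - 1.63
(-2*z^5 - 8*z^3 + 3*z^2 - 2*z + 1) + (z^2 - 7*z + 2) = -2*z^5 - 8*z^3 + 4*z^2 - 9*z + 3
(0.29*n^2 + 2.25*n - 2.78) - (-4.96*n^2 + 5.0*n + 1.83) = 5.25*n^2 - 2.75*n - 4.61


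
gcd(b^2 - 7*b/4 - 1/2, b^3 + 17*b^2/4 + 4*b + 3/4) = b + 1/4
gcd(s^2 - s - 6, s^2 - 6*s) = 1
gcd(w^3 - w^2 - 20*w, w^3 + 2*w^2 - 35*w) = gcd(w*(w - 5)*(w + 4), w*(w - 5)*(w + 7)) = w^2 - 5*w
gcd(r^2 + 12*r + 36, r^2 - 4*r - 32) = 1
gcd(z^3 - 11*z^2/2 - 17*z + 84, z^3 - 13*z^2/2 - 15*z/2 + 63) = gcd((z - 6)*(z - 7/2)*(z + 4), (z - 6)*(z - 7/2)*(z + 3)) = z^2 - 19*z/2 + 21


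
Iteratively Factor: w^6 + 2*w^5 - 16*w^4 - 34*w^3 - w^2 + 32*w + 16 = (w + 1)*(w^5 + w^4 - 17*w^3 - 17*w^2 + 16*w + 16) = (w + 1)*(w + 4)*(w^4 - 3*w^3 - 5*w^2 + 3*w + 4) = (w + 1)^2*(w + 4)*(w^3 - 4*w^2 - w + 4) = (w - 4)*(w + 1)^2*(w + 4)*(w^2 - 1) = (w - 4)*(w - 1)*(w + 1)^2*(w + 4)*(w + 1)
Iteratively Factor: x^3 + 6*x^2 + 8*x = (x + 2)*(x^2 + 4*x) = x*(x + 2)*(x + 4)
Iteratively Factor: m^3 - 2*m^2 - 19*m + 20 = (m + 4)*(m^2 - 6*m + 5) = (m - 1)*(m + 4)*(m - 5)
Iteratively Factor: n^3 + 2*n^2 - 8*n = (n - 2)*(n^2 + 4*n) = n*(n - 2)*(n + 4)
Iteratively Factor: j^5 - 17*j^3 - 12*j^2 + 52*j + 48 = (j - 2)*(j^4 + 2*j^3 - 13*j^2 - 38*j - 24) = (j - 2)*(j + 1)*(j^3 + j^2 - 14*j - 24) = (j - 2)*(j + 1)*(j + 3)*(j^2 - 2*j - 8) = (j - 4)*(j - 2)*(j + 1)*(j + 3)*(j + 2)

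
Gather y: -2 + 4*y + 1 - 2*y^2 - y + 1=-2*y^2 + 3*y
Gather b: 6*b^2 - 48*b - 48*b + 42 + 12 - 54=6*b^2 - 96*b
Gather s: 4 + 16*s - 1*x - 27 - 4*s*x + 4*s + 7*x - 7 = s*(20 - 4*x) + 6*x - 30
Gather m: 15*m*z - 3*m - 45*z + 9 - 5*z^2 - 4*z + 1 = m*(15*z - 3) - 5*z^2 - 49*z + 10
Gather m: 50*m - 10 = 50*m - 10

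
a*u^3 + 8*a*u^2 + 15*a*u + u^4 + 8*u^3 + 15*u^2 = u*(a + u)*(u + 3)*(u + 5)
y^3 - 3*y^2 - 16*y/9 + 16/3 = (y - 3)*(y - 4/3)*(y + 4/3)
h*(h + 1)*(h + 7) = h^3 + 8*h^2 + 7*h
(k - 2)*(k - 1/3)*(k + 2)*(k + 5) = k^4 + 14*k^3/3 - 17*k^2/3 - 56*k/3 + 20/3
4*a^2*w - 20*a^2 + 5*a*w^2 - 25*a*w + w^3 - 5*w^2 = (a + w)*(4*a + w)*(w - 5)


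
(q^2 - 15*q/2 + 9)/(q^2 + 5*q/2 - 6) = (q - 6)/(q + 4)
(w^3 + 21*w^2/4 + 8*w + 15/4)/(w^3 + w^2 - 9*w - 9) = (w + 5/4)/(w - 3)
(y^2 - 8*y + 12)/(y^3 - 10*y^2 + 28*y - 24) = 1/(y - 2)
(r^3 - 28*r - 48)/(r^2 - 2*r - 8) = (r^2 - 2*r - 24)/(r - 4)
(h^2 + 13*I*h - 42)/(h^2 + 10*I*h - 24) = (h + 7*I)/(h + 4*I)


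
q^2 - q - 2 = (q - 2)*(q + 1)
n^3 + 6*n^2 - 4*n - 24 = (n - 2)*(n + 2)*(n + 6)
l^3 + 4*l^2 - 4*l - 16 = (l - 2)*(l + 2)*(l + 4)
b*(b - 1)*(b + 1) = b^3 - b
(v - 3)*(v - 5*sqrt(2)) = v^2 - 5*sqrt(2)*v - 3*v + 15*sqrt(2)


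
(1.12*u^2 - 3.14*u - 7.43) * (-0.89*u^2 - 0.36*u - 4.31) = -0.9968*u^4 + 2.3914*u^3 + 2.9159*u^2 + 16.2082*u + 32.0233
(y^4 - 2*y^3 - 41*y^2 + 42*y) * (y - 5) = y^5 - 7*y^4 - 31*y^3 + 247*y^2 - 210*y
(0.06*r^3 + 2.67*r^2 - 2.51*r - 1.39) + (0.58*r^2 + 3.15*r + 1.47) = 0.06*r^3 + 3.25*r^2 + 0.64*r + 0.0800000000000001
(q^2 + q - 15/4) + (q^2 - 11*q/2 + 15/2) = 2*q^2 - 9*q/2 + 15/4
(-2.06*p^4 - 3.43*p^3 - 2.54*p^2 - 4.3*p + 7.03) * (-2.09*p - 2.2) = 4.3054*p^5 + 11.7007*p^4 + 12.8546*p^3 + 14.575*p^2 - 5.2327*p - 15.466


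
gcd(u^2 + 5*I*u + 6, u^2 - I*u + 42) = u + 6*I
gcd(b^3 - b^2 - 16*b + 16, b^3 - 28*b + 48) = b - 4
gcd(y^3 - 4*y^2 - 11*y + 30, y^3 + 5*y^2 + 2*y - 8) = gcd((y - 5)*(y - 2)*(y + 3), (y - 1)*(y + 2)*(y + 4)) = 1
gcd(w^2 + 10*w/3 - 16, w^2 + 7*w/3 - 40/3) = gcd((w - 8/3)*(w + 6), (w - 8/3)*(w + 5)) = w - 8/3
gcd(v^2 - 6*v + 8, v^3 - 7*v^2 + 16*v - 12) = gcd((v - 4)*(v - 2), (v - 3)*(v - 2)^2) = v - 2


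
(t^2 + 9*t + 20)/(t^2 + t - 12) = (t + 5)/(t - 3)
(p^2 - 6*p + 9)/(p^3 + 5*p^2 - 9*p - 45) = (p - 3)/(p^2 + 8*p + 15)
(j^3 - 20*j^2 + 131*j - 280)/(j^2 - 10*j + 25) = (j^2 - 15*j + 56)/(j - 5)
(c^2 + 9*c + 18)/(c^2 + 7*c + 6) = (c + 3)/(c + 1)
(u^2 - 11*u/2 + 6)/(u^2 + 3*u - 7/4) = 2*(2*u^2 - 11*u + 12)/(4*u^2 + 12*u - 7)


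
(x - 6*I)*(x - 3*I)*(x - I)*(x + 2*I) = x^4 - 8*I*x^3 - 7*x^2 - 36*I*x - 36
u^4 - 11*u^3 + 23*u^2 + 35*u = u*(u - 7)*(u - 5)*(u + 1)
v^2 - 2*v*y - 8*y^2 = (v - 4*y)*(v + 2*y)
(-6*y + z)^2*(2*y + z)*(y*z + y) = 72*y^4*z + 72*y^4 + 12*y^3*z^2 + 12*y^3*z - 10*y^2*z^3 - 10*y^2*z^2 + y*z^4 + y*z^3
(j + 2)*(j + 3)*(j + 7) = j^3 + 12*j^2 + 41*j + 42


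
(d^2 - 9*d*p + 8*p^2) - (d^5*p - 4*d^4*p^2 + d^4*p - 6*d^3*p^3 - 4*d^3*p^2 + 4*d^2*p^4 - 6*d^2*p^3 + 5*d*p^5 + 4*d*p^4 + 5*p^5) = -d^5*p + 4*d^4*p^2 - d^4*p + 6*d^3*p^3 + 4*d^3*p^2 - 4*d^2*p^4 + 6*d^2*p^3 + d^2 - 5*d*p^5 - 4*d*p^4 - 9*d*p - 5*p^5 + 8*p^2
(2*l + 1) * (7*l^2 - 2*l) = 14*l^3 + 3*l^2 - 2*l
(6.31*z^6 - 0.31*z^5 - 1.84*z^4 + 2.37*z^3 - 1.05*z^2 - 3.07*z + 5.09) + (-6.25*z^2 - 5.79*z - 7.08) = 6.31*z^6 - 0.31*z^5 - 1.84*z^4 + 2.37*z^3 - 7.3*z^2 - 8.86*z - 1.99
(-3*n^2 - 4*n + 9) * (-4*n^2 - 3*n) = 12*n^4 + 25*n^3 - 24*n^2 - 27*n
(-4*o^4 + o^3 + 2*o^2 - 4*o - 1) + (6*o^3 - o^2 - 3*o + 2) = -4*o^4 + 7*o^3 + o^2 - 7*o + 1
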